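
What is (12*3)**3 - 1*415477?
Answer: -368821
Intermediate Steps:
(12*3)**3 - 1*415477 = 36**3 - 415477 = 46656 - 415477 = -368821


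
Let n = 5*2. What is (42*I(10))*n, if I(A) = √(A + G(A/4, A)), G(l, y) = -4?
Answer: 420*√6 ≈ 1028.8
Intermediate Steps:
n = 10
I(A) = √(-4 + A) (I(A) = √(A - 4) = √(-4 + A))
(42*I(10))*n = (42*√(-4 + 10))*10 = (42*√6)*10 = 420*√6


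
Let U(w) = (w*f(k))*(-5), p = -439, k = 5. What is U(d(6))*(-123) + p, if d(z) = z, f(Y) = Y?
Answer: 18011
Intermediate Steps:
U(w) = -25*w (U(w) = (w*5)*(-5) = (5*w)*(-5) = -25*w)
U(d(6))*(-123) + p = -25*6*(-123) - 439 = -150*(-123) - 439 = 18450 - 439 = 18011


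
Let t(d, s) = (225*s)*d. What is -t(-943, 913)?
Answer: 193715775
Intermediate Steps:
t(d, s) = 225*d*s
-t(-943, 913) = -225*(-943)*913 = -1*(-193715775) = 193715775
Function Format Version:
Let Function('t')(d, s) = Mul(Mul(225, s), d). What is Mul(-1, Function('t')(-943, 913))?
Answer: 193715775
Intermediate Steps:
Function('t')(d, s) = Mul(225, d, s)
Mul(-1, Function('t')(-943, 913)) = Mul(-1, Mul(225, -943, 913)) = Mul(-1, -193715775) = 193715775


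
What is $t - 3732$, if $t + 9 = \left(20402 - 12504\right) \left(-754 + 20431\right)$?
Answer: $155405205$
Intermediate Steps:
$t = 155408937$ ($t = -9 + \left(20402 - 12504\right) \left(-754 + 20431\right) = -9 + 7898 \cdot 19677 = -9 + 155408946 = 155408937$)
$t - 3732 = 155408937 - 3732 = 155405205$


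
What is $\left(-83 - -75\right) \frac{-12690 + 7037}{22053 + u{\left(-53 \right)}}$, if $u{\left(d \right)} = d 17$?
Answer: $\frac{5653}{2644} \approx 2.1381$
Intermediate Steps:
$u{\left(d \right)} = 17 d$
$\left(-83 - -75\right) \frac{-12690 + 7037}{22053 + u{\left(-53 \right)}} = \left(-83 - -75\right) \frac{-12690 + 7037}{22053 + 17 \left(-53\right)} = \left(-83 + 75\right) \left(- \frac{5653}{22053 - 901}\right) = - 8 \left(- \frac{5653}{21152}\right) = - 8 \left(\left(-5653\right) \frac{1}{21152}\right) = \left(-8\right) \left(- \frac{5653}{21152}\right) = \frac{5653}{2644}$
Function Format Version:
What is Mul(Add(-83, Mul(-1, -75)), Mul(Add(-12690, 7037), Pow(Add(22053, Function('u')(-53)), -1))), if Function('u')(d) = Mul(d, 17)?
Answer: Rational(5653, 2644) ≈ 2.1381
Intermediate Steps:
Function('u')(d) = Mul(17, d)
Mul(Add(-83, Mul(-1, -75)), Mul(Add(-12690, 7037), Pow(Add(22053, Function('u')(-53)), -1))) = Mul(Add(-83, Mul(-1, -75)), Mul(Add(-12690, 7037), Pow(Add(22053, Mul(17, -53)), -1))) = Mul(Add(-83, 75), Mul(-5653, Pow(Add(22053, -901), -1))) = Mul(-8, Mul(-5653, Pow(21152, -1))) = Mul(-8, Mul(-5653, Rational(1, 21152))) = Mul(-8, Rational(-5653, 21152)) = Rational(5653, 2644)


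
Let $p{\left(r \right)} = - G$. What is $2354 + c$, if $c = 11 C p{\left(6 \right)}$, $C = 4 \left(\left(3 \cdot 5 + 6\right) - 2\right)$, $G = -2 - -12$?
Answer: $-6006$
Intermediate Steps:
$G = 10$ ($G = -2 + 12 = 10$)
$C = 76$ ($C = 4 \left(\left(15 + 6\right) - 2\right) = 4 \left(21 - 2\right) = 4 \cdot 19 = 76$)
$p{\left(r \right)} = -10$ ($p{\left(r \right)} = \left(-1\right) 10 = -10$)
$c = -8360$ ($c = 11 \cdot 76 \left(-10\right) = 836 \left(-10\right) = -8360$)
$2354 + c = 2354 - 8360 = -6006$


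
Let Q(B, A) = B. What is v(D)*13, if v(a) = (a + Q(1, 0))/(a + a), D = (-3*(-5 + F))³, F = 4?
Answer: 182/27 ≈ 6.7407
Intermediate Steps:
D = 27 (D = (-3*(-5 + 4))³ = (-3*(-1))³ = 3³ = 27)
v(a) = (1 + a)/(2*a) (v(a) = (a + 1)/(a + a) = (1 + a)/((2*a)) = (1 + a)*(1/(2*a)) = (1 + a)/(2*a))
v(D)*13 = ((½)*(1 + 27)/27)*13 = ((½)*(1/27)*28)*13 = (14/27)*13 = 182/27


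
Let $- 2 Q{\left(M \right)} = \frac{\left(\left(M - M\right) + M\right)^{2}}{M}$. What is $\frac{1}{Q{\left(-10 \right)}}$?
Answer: $\frac{1}{5} \approx 0.2$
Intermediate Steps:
$Q{\left(M \right)} = - \frac{M}{2}$ ($Q{\left(M \right)} = - \frac{\left(\left(M - M\right) + M\right)^{2} \frac{1}{M}}{2} = - \frac{\left(0 + M\right)^{2} \frac{1}{M}}{2} = - \frac{M^{2} \frac{1}{M}}{2} = - \frac{M}{2}$)
$\frac{1}{Q{\left(-10 \right)}} = \frac{1}{\left(- \frac{1}{2}\right) \left(-10\right)} = \frac{1}{5}$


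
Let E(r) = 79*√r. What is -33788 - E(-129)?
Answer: -33788 - 79*I*√129 ≈ -33788.0 - 897.27*I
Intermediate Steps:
-33788 - E(-129) = -33788 - 79*√(-129) = -33788 - 79*I*√129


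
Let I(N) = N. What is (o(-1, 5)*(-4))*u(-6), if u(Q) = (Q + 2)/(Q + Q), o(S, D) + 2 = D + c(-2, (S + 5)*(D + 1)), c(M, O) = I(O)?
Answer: -36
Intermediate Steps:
c(M, O) = O
o(S, D) = -2 + D + (1 + D)*(5 + S) (o(S, D) = -2 + (D + (S + 5)*(D + 1)) = -2 + (D + (5 + S)*(1 + D)) = -2 + (D + (1 + D)*(5 + S)) = -2 + D + (1 + D)*(5 + S))
u(Q) = (2 + Q)/(2*Q) (u(Q) = (2 + Q)/((2*Q)) = (2 + Q)*(1/(2*Q)) = (2 + Q)/(2*Q))
(o(-1, 5)*(-4))*u(-6) = ((3 - 1 + 6*5 + 5*(-1))*(-4))*((1/2)*(2 - 6)/(-6)) = ((3 - 1 + 30 - 5)*(-4))*((1/2)*(-1/6)*(-4)) = (27*(-4))*(1/3) = -108*1/3 = -36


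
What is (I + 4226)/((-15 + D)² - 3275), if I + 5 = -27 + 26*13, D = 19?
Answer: -4532/3259 ≈ -1.3906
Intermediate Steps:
I = 306 (I = -5 + (-27 + 26*13) = -5 + (-27 + 338) = -5 + 311 = 306)
(I + 4226)/((-15 + D)² - 3275) = (306 + 4226)/((-15 + 19)² - 3275) = 4532/(4² - 3275) = 4532/(16 - 3275) = 4532/(-3259) = 4532*(-1/3259) = -4532/3259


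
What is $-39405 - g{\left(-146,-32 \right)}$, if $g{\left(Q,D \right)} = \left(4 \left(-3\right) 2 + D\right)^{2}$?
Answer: $-42541$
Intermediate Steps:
$g{\left(Q,D \right)} = \left(-24 + D\right)^{2}$ ($g{\left(Q,D \right)} = \left(\left(-12\right) 2 + D\right)^{2} = \left(-24 + D\right)^{2}$)
$-39405 - g{\left(-146,-32 \right)} = -39405 - \left(-24 - 32\right)^{2} = -39405 - \left(-56\right)^{2} = -39405 - 3136 = -42541$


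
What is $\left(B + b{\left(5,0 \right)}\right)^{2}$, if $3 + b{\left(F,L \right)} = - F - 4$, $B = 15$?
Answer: $9$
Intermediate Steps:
$b{\left(F,L \right)} = -7 - F$ ($b{\left(F,L \right)} = -3 - \left(4 + F\right) = -7 - F$)
$\left(B + b{\left(5,0 \right)}\right)^{2} = \left(15 - 12\right)^{2} = 3^{2} = 9$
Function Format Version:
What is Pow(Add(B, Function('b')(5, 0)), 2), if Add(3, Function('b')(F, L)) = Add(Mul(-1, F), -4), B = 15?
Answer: 9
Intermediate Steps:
Function('b')(F, L) = Add(-7, Mul(-1, F)) (Function('b')(F, L) = Add(-3, Add(Mul(-1, F), -4)) = Add(-3, Add(-4, Mul(-1, F))) = Add(-7, Mul(-1, F)))
Pow(Add(B, Function('b')(5, 0)), 2) = Pow(Add(15, Add(-7, Mul(-1, 5))), 2) = Pow(Add(15, Add(-7, -5)), 2) = Pow(Add(15, -12), 2) = Pow(3, 2) = 9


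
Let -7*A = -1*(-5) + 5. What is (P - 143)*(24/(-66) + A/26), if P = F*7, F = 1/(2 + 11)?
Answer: 775988/13013 ≈ 59.632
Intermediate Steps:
A = -10/7 (A = -(-1*(-5) + 5)/7 = -(5 + 5)/7 = -⅐*10 = -10/7 ≈ -1.4286)
F = 1/13 ≈ 0.076923
P = 7/13 (P = (1/13)*7 = 7/13 ≈ 0.53846)
(P - 143)*(24/(-66) + A/26) = (7/13 - 143)*(24/(-66) - 10/7/26) = -1852*(24*(-1/66) - 10/7*1/26)/13 = -1852*(-4/11 - 5/91)/13 = -1852/13*(-419/1001) = 775988/13013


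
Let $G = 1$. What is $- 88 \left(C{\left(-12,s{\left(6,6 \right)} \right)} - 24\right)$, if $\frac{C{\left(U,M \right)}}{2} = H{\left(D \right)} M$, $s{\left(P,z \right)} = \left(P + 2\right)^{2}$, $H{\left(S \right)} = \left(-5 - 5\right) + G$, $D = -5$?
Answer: $103488$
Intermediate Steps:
$H{\left(S \right)} = -9$ ($H{\left(S \right)} = \left(-5 - 5\right) + 1 = -10 + 1 = -9$)
$s{\left(P,z \right)} = \left(2 + P\right)^{2}$
$C{\left(U,M \right)} = - 18 M$ ($C{\left(U,M \right)} = 2 \left(- 9 M\right) = - 18 M$)
$- 88 \left(C{\left(-12,s{\left(6,6 \right)} \right)} - 24\right) = - 88 \left(- 18 \left(2 + 6\right)^{2} - 24\right) = - 88 \left(- 18 \cdot 8^{2} - 24\right) = - 88 \left(\left(-18\right) 64 - 24\right) = - 88 \left(-1152 - 24\right) = \left(-88\right) \left(-1176\right) = 103488$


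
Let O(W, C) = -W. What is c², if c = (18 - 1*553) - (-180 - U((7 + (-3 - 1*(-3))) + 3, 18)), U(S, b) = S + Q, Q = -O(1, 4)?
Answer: 118336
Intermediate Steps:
Q = 1 (Q = -(-1) = -1*(-1) = 1)
U(S, b) = 1 + S (U(S, b) = S + 1 = 1 + S)
c = -344 (c = (18 - 1*553) - (-180 - (1 + ((7 + (-3 - 1*(-3))) + 3))) = (18 - 553) - (-180 - (1 + ((7 + (-3 + 3)) + 3))) = -535 - (-180 - (1 + ((7 + 0) + 3))) = -535 - (-180 - (1 + (7 + 3))) = -535 - (-180 - (1 + 10)) = -535 - (-180 - 1*11) = -535 - (-180 - 11) = -535 - 1*(-191) = -535 + 191 = -344)
c² = (-344)² = 118336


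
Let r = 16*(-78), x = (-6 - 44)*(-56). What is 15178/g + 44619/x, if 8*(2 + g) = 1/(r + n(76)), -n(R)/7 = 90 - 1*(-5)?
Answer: -649029770629/85705200 ≈ -7572.8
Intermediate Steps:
n(R) = -665 (n(R) = -7*(90 - 1*(-5)) = -7*(90 + 5) = -7*95 = -665)
x = 2800 (x = -50*(-56) = 2800)
r = -1248
g = -30609/15304 (g = -2 + 1/(8*(-1248 - 665)) = -2 + (⅛)/(-1913) = -2 + (⅛)*(-1/1913) = -2 - 1/15304 = -30609/15304 ≈ -2.0001)
15178/g + 44619/x = 15178/(-30609/15304) + 44619/2800 = 15178*(-15304/30609) + 44619*(1/2800) = -232284112/30609 + 44619/2800 = -649029770629/85705200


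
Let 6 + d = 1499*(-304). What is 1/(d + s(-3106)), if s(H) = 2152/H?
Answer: -1553/707706282 ≈ -2.1944e-6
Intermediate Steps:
d = -455702 (d = -6 + 1499*(-304) = -6 - 455696 = -455702)
1/(d + s(-3106)) = 1/(-455702 + 2152/(-3106)) = 1/(-455702 + 2152*(-1/3106)) = 1/(-455702 - 1076/1553) = 1/(-707706282/1553) = -1553/707706282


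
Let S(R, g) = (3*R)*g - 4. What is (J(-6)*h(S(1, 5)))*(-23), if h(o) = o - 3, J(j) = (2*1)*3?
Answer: -1104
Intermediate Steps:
J(j) = 6 (J(j) = 2*3 = 6)
S(R, g) = -4 + 3*R*g (S(R, g) = 3*R*g - 4 = -4 + 3*R*g)
h(o) = -3 + o
(J(-6)*h(S(1, 5)))*(-23) = (6*(-3 + (-4 + 3*1*5)))*(-23) = (6*(-3 + (-4 + 15)))*(-23) = (6*(-3 + 11))*(-23) = (6*8)*(-23) = 48*(-23) = -1104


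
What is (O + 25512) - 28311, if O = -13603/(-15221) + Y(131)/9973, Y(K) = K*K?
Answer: -424488623067/151799033 ≈ -2796.4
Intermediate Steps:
Y(K) = K²
O = 396870300/151799033 (O = -13603/(-15221) + 131²/9973 = -13603*(-1/15221) + 17161*(1/9973) = 13603/15221 + 17161/9973 = 396870300/151799033 ≈ 2.6144)
(O + 25512) - 28311 = (396870300/151799033 + 25512) - 28311 = 3873093800196/151799033 - 28311 = -424488623067/151799033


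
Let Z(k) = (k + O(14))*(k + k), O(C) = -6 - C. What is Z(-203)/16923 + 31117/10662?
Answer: 165767683/20048114 ≈ 8.2685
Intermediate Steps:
Z(k) = 2*k*(-20 + k) (Z(k) = (k + (-6 - 1*14))*(k + k) = (k + (-6 - 14))*(2*k) = (k - 20)*(2*k) = (-20 + k)*(2*k) = 2*k*(-20 + k))
Z(-203)/16923 + 31117/10662 = (2*(-203)*(-20 - 203))/16923 + 31117/10662 = (2*(-203)*(-223))*(1/16923) + 31117*(1/10662) = 90538*(1/16923) + 31117/10662 = 90538/16923 + 31117/10662 = 165767683/20048114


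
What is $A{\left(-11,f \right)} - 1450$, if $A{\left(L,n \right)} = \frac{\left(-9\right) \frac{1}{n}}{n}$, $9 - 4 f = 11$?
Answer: $-1486$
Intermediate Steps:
$f = - \frac{1}{2}$ ($f = \frac{9}{4} - \frac{11}{4} = - \frac{1}{2} \approx -0.5$)
$A{\left(L,n \right)} = - \frac{9}{n^{2}}$
$A{\left(-11,f \right)} - 1450 = - \frac{9}{\frac{1}{4}} - 1450 = \left(-9\right) 4 - 1450 = -36 - 1450 = -1486$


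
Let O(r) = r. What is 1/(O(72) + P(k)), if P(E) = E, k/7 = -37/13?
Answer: 13/677 ≈ 0.019202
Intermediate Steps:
k = -259/13 (k = 7*(-37/13) = -259/13 ≈ -19.923)
1/(O(72) + P(k)) = 1/(72 - 259/13) = 1/(677/13) = 13/677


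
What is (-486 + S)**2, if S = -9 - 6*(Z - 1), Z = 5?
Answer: 269361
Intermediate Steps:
S = -33 (S = -9 - 6*(5 - 1) = -9 - 6*4 = -9 - 24 = -33)
(-486 + S)**2 = (-486 - 33)**2 = (-519)**2 = 269361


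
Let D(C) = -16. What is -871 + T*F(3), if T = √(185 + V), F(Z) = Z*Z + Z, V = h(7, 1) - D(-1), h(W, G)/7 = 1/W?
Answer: -871 + 12*√202 ≈ -700.45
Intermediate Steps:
h(W, G) = 7/W
V = 17 (V = 7/7 - 1*(-16) = 7*(⅐) + 16 = 1 + 16 = 17)
F(Z) = Z + Z² (F(Z) = Z² + Z = Z + Z²)
T = √202 (T = √(185 + 17) = √202 ≈ 14.213)
-871 + T*F(3) = -871 + √202*(3*(1 + 3)) = -871 + √202*(3*4) = -871 + √202*12 = -871 + 12*√202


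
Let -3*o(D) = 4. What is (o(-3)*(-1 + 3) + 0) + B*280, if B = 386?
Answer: 324232/3 ≈ 1.0808e+5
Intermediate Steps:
o(D) = -4/3 (o(D) = -⅓*4 = -4/3)
(o(-3)*(-1 + 3) + 0) + B*280 = (-4*(-1 + 3)/3 + 0) + 386*280 = (-4/3*2 + 0) + 108080 = (-8/3 + 0) + 108080 = -8/3 + 108080 = 324232/3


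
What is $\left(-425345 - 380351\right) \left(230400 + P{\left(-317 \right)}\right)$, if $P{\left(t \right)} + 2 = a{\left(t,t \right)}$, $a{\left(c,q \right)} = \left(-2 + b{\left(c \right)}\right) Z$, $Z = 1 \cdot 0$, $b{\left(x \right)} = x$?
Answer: $-185630747008$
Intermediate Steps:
$Z = 0$
$a{\left(c,q \right)} = 0$ ($a{\left(c,q \right)} = \left(-2 + c\right) 0 = 0$)
$P{\left(t \right)} = -2$ ($P{\left(t \right)} = -2 + 0 = -2$)
$\left(-425345 - 380351\right) \left(230400 + P{\left(-317 \right)}\right) = \left(-425345 - 380351\right) \left(230400 - 2\right) = \left(-805696\right) 230398 = -185630747008$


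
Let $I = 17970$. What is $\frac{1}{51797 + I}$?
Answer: $\frac{1}{69767} \approx 1.4333 \cdot 10^{-5}$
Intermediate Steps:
$\frac{1}{51797 + I} = \frac{1}{51797 + 17970} = \frac{1}{69767}$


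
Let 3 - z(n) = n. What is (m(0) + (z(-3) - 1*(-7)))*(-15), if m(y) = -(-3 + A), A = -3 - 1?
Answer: -300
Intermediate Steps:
z(n) = 3 - n
A = -4
m(y) = 7 (m(y) = -(-3 - 4) = -1*(-7) = 7)
(m(0) + (z(-3) - 1*(-7)))*(-15) = (7 + ((3 - 1*(-3)) - 1*(-7)))*(-15) = (7 + ((3 + 3) + 7))*(-15) = (7 + (6 + 7))*(-15) = (7 + 13)*(-15) = 20*(-15) = -300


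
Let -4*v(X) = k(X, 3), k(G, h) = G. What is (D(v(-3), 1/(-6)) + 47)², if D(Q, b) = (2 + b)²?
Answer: 3286969/1296 ≈ 2536.2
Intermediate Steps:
v(X) = -X/4
(D(v(-3), 1/(-6)) + 47)² = ((2 + 1/(-6))² + 47)² = ((2 - ⅙)² + 47)² = ((11/6)² + 47)² = (121/36 + 47)² = (1813/36)² = 3286969/1296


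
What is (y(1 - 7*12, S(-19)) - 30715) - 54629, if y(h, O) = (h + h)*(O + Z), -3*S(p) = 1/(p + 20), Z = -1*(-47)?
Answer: -279272/3 ≈ -93091.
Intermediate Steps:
Z = 47
S(p) = -1/(3*(20 + p)) (S(p) = -1/(3*(p + 20)) = -1/(3*(20 + p)))
y(h, O) = 2*h*(47 + O) (y(h, O) = (h + h)*(O + 47) = (2*h)*(47 + O) = 2*h*(47 + O))
(y(1 - 7*12, S(-19)) - 30715) - 54629 = (2*(1 - 7*12)*(47 - 1/(60 + 3*(-19))) - 30715) - 54629 = (2*(1 - 84)*(47 - 1/(60 - 57)) - 30715) - 54629 = (2*(-83)*(47 - 1/3) - 30715) - 54629 = (2*(-83)*(47 - 1*⅓) - 30715) - 54629 = (2*(-83)*(47 - ⅓) - 30715) - 54629 = (2*(-83)*(140/3) - 30715) - 54629 = (-23240/3 - 30715) - 54629 = -115385/3 - 54629 = -279272/3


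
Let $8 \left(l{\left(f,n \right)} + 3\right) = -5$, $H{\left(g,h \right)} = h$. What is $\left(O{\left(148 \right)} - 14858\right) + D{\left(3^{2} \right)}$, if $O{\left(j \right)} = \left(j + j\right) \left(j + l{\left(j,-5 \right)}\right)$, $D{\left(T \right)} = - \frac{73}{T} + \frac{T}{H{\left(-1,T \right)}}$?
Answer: $\frac{250829}{9} \approx 27870.0$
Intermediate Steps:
$l{\left(f,n \right)} = - \frac{29}{8}$ ($l{\left(f,n \right)} = -3 + \frac{1}{8} \left(-5\right) = -3 - \frac{5}{8} = - \frac{29}{8}$)
$D{\left(T \right)} = 1 - \frac{73}{T}$ ($D{\left(T \right)} = - \frac{73}{T} + \frac{T}{T} = - \frac{73}{T} + 1 = 1 - \frac{73}{T}$)
$O{\left(j \right)} = 2 j \left(- \frac{29}{8} + j\right)$ ($O{\left(j \right)} = \left(j + j\right) \left(j - \frac{29}{8}\right) = 2 j \left(- \frac{29}{8} + j\right)$)
$\left(O{\left(148 \right)} - 14858\right) + D{\left(3^{2} \right)} = \left(\frac{1}{4} \cdot 148 \left(-29 + 8 \cdot 148\right) - 14858\right) + \frac{-73 + 3^{2}}{3^{2}} = \left(\frac{1}{4} \cdot 148 \left(-29 + 1184\right) - 14858\right) + \frac{-73 + 9}{9} = \left(\frac{1}{4} \cdot 148 \cdot 1155 - 14858\right) + \frac{1}{9} \left(-64\right) = \left(42735 - 14858\right) - \frac{64}{9} = 27877 - \frac{64}{9} = \frac{250829}{9}$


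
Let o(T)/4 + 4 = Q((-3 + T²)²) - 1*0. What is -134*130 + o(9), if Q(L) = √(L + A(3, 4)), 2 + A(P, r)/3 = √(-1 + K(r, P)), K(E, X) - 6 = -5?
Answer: -17436 + 4*√6078 ≈ -17124.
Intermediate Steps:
K(E, X) = 1 (K(E, X) = 6 - 5 = 1)
A(P, r) = -6 (A(P, r) = -6 + 3*√(-1 + 1) = -6 + 3*√0 = -6 + 3*0 = -6 + 0 = -6)
Q(L) = √(-6 + L) (Q(L) = √(L - 6) = √(-6 + L))
o(T) = -16 + 4*√(-6 + (-3 + T²)²) (o(T) = -16 + 4*(√(-6 + (-3 + T²)²) - 1*0) = -16 + 4*(√(-6 + (-3 + T²)²) + 0) = -16 + 4*√(-6 + (-3 + T²)²))
-134*130 + o(9) = -134*130 + (-16 + 4*√(-6 + (-3 + 9²)²)) = -17420 + (-16 + 4*√(-6 + (-3 + 81)²)) = -17420 + (-16 + 4*√(-6 + 78²)) = -17420 + (-16 + 4*√(-6 + 6084)) = -17420 + (-16 + 4*√6078) = -17436 + 4*√6078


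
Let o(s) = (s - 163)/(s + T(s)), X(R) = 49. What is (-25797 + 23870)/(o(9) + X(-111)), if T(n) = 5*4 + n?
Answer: -36613/854 ≈ -42.872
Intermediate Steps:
T(n) = 20 + n
o(s) = (-163 + s)/(20 + 2*s) (o(s) = (s - 163)/(s + (20 + s)) = (-163 + s)/(20 + 2*s))
(-25797 + 23870)/(o(9) + X(-111)) = (-25797 + 23870)/((-163 + 9)/(2*(10 + 9)) + 49) = -1927/((1/2)*(-154)/19 + 49) = -1927/((1/2)*(1/19)*(-154) + 49) = -1927/(-77/19 + 49) = -1927/854/19 = -1927*19/854 = -36613/854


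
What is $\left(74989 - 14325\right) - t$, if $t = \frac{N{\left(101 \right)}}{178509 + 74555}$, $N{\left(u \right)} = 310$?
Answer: $\frac{7675937093}{126532} \approx 60664.0$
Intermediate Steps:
$t = \frac{155}{126532}$ ($t = \frac{310}{178509 + 74555} = \frac{310}{253064} = 310 \cdot \frac{1}{253064} = \frac{155}{126532} \approx 0.001225$)
$\left(74989 - 14325\right) - t = \left(74989 - 14325\right) - \frac{155}{126532} = 60664 - \frac{155}{126532} = \frac{7675937093}{126532}$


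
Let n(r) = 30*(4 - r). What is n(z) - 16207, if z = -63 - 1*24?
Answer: -13477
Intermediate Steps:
z = -87 (z = -63 - 24 = -87)
n(r) = 120 - 30*r
n(z) - 16207 = (120 - 30*(-87)) - 16207 = (120 + 2610) - 16207 = 2730 - 16207 = -13477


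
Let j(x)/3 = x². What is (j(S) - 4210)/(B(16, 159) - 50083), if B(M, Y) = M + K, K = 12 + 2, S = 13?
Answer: 3703/50053 ≈ 0.073982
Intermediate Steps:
K = 14
B(M, Y) = 14 + M (B(M, Y) = M + 14 = 14 + M)
j(x) = 3*x²
(j(S) - 4210)/(B(16, 159) - 50083) = (3*13² - 4210)/((14 + 16) - 50083) = (3*169 - 4210)/(30 - 50083) = (507 - 4210)/(-50053) = -3703*(-1/50053) = 3703/50053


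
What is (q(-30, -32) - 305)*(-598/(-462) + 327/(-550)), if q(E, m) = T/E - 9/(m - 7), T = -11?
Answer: -959589511/4504500 ≈ -213.03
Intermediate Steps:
q(E, m) = -11/E - 9/(-7 + m) (q(E, m) = -11/E - 9/(m - 7) = -11/E - 9/(-7 + m))
(q(-30, -32) - 305)*(-598/(-462) + 327/(-550)) = ((77 - 11*(-32) - 9*(-30))/((-30)*(-7 - 32)) - 305)*(-598/(-462) + 327/(-550)) = (-1/30*(77 + 352 + 270)/(-39) - 305)*(-598*(-1/462) + 327*(-1/550)) = (-1/30*(-1/39)*699 - 305)*(299/231 - 327/550) = (233/390 - 305)*(8083/11550) = -118717/390*8083/11550 = -959589511/4504500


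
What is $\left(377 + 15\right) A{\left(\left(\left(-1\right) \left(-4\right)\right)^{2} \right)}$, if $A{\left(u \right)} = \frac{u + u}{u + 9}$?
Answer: $\frac{12544}{25} \approx 501.76$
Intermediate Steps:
$A{\left(u \right)} = \frac{2 u}{9 + u}$
$\left(377 + 15\right) A{\left(\left(\left(-1\right) \left(-4\right)\right)^{2} \right)} = \left(377 + 15\right) \frac{2 \left(\left(-1\right) \left(-4\right)\right)^{2}}{9 + \left(\left(-1\right) \left(-4\right)\right)^{2}} = 392 \frac{2 \cdot 4^{2}}{9 + 4^{2}} = 392 \cdot 2 \cdot 16 \frac{1}{9 + 16} = 392 \cdot 2 \cdot 16 \cdot \frac{1}{25} = 392 \cdot \frac{32}{25} = \frac{12544}{25}$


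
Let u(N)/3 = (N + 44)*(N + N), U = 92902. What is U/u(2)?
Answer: 46451/276 ≈ 168.30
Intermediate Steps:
u(N) = 6*N*(44 + N) (u(N) = 3*((N + 44)*(N + N)) = 3*((44 + N)*(2*N)) = 3*(2*N*(44 + N)) = 6*N*(44 + N))
U/u(2) = 92902/((6*2*(44 + 2))) = 92902/((6*2*46)) = 92902/552 = 92902*(1/552) = 46451/276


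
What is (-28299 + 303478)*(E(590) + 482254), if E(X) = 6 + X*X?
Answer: 228497634440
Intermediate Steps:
E(X) = 6 + X²
(-28299 + 303478)*(E(590) + 482254) = (-28299 + 303478)*((6 + 590²) + 482254) = 275179*((6 + 348100) + 482254) = 275179*(348106 + 482254) = 275179*830360 = 228497634440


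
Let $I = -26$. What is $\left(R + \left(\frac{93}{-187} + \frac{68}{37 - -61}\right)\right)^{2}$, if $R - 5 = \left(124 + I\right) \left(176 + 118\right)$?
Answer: $\frac{69723443917088784}{83960569} \approx 8.3043 \cdot 10^{8}$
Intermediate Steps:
$R = 28817$ ($R = 5 + \left(124 - 26\right) \left(176 + 118\right) = 5 + 98 \cdot 294 = 5 + 28812 = 28817$)
$\left(R + \left(\frac{93}{-187} + \frac{68}{37 - -61}\right)\right)^{2} = \left(28817 + \left(\frac{93}{-187} + \frac{68}{37 - -61}\right)\right)^{2} = \left(28817 + \left(93 \left(- \frac{1}{187}\right) + \frac{68}{37 + 61}\right)\right)^{2} = \left(28817 - \left(\frac{93}{187} - \frac{68}{98}\right)\right)^{2} = \left(28817 + \left(- \frac{93}{187} + 68 \cdot \frac{1}{98}\right)\right)^{2} = \left(28817 + \left(- \frac{93}{187} + \frac{34}{49}\right)\right)^{2} = \left(28817 + \frac{1801}{9163}\right)^{2} = \left(\frac{264051972}{9163}\right)^{2} = \frac{69723443917088784}{83960569}$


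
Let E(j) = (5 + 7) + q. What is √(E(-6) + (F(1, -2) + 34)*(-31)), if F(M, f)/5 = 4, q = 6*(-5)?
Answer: 6*I*√47 ≈ 41.134*I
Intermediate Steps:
q = -30
F(M, f) = 20 (F(M, f) = 5*4 = 20)
E(j) = -18 (E(j) = (5 + 7) - 30 = 12 - 30 = -18)
√(E(-6) + (F(1, -2) + 34)*(-31)) = √(-18 + (20 + 34)*(-31)) = √(-18 + 54*(-31)) = √(-18 - 1674) = √(-1692) = 6*I*√47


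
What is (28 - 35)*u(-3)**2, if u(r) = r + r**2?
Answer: -252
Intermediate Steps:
(28 - 35)*u(-3)**2 = (28 - 35)*(-3*(1 - 3))**2 = -7*(-3*(-2))**2 = -7*6**2 = -7*36 = -252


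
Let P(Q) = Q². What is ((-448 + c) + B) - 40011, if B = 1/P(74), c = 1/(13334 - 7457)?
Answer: -1302069814115/32182452 ≈ -40459.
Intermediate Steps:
c = 1/5877 ≈ 0.00017015
B = 1/5476 (B = 1/(74²) = 1/5476 ≈ 0.00018262)
((-448 + c) + B) - 40011 = ((-448 + 1/5877) + 1/5476) - 40011 = (-2632895/5877 + 1/5476) - 40011 = -14417727143/32182452 - 40011 = -1302069814115/32182452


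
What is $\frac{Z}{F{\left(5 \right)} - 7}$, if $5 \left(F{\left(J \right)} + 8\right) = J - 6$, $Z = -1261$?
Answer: $\frac{6305}{76} \approx 82.961$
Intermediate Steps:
$F{\left(J \right)} = - \frac{46}{5} + \frac{J}{5}$ ($F{\left(J \right)} = -8 + \frac{J - 6}{5} = -8 + \frac{-6 + J}{5} = -8 + \left(- \frac{6}{5} + \frac{J}{5}\right) = - \frac{46}{5} + \frac{J}{5}$)
$\frac{Z}{F{\left(5 \right)} - 7} = \frac{1}{\left(- \frac{46}{5} + \frac{1}{5} \cdot 5\right) - 7} \left(-1261\right) = \frac{1}{\left(- \frac{46}{5} + 1\right) - 7} \left(-1261\right) = \frac{1}{- \frac{41}{5} - 7} \left(-1261\right) = \frac{1}{- \frac{76}{5}} \left(-1261\right) = \left(- \frac{5}{76}\right) \left(-1261\right) = \frac{6305}{76}$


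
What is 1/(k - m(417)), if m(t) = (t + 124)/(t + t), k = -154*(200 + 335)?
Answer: -834/68713801 ≈ -1.2137e-5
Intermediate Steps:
k = -82390 (k = -154*535 = -82390)
m(t) = (124 + t)/(2*t) (m(t) = (124 + t)/((2*t)) = (124 + t)*(1/(2*t)) = (124 + t)/(2*t))
1/(k - m(417)) = 1/(-82390 - (124 + 417)/(2*417)) = 1/(-82390 - 541/(2*417)) = 1/(-82390 - 1*541/834) = 1/(-82390 - 541/834) = 1/(-68713801/834) = -834/68713801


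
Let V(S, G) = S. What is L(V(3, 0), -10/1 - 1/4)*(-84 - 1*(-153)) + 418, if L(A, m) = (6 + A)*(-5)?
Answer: -2687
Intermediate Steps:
L(A, m) = -30 - 5*A
L(V(3, 0), -10/1 - 1/4)*(-84 - 1*(-153)) + 418 = (-30 - 5*3)*(-84 - 1*(-153)) + 418 = (-30 - 15)*(-84 + 153) + 418 = -45*69 + 418 = -3105 + 418 = -2687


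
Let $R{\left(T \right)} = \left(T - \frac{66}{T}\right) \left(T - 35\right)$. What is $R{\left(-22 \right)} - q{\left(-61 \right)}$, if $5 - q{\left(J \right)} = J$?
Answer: $1017$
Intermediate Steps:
$q{\left(J \right)} = 5 - J$
$R{\left(T \right)} = \left(-35 + T\right) \left(T - \frac{66}{T}\right)$ ($R{\left(T \right)} = \left(T - \frac{66}{T}\right) \left(-35 + T\right) = \left(-35 + T\right) \left(T - \frac{66}{T}\right)$)
$R{\left(-22 \right)} - q{\left(-61 \right)} = \left(-66 + \left(-22\right)^{2} - -770 + \frac{2310}{-22}\right) - \left(5 - -61\right) = \left(-66 + 484 + 770 + 2310 \left(- \frac{1}{22}\right)\right) - \left(5 + 61\right) = \left(-66 + 484 + 770 - 105\right) - 66 = 1083 - 66 = 1017$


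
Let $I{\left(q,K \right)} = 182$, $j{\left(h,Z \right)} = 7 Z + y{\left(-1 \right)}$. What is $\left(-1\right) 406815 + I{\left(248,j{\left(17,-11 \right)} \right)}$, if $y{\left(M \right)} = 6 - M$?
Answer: $-406633$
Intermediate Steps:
$j{\left(h,Z \right)} = 7 + 7 Z$ ($j{\left(h,Z \right)} = 7 Z + \left(6 - -1\right) = 7 Z + \left(6 + 1\right) = 7 Z + 7 = 7 + 7 Z$)
$\left(-1\right) 406815 + I{\left(248,j{\left(17,-11 \right)} \right)} = \left(-1\right) 406815 + 182 = -406815 + 182 = -406633$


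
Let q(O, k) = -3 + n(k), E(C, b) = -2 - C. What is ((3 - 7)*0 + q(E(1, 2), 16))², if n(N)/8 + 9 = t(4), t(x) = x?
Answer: 1849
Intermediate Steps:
n(N) = -40 (n(N) = -72 + 8*4 = -72 + 32 = -40)
q(O, k) = -43 (q(O, k) = -3 - 40 = -43)
((3 - 7)*0 + q(E(1, 2), 16))² = ((3 - 7)*0 - 43)² = (-4*0 - 43)² = (0 - 43)² = (-43)² = 1849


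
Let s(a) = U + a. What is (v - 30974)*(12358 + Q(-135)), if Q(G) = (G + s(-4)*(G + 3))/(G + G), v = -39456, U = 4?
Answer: -870409155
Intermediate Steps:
s(a) = 4 + a
Q(G) = ½ (Q(G) = (G + (4 - 4)*(G + 3))/(G + G) = (G + 0*(3 + G))/((2*G)) = (G + 0)*(1/(2*G)) = G*(1/(2*G)) = ½)
(v - 30974)*(12358 + Q(-135)) = (-39456 - 30974)*(12358 + ½) = -70430*24717/2 = -870409155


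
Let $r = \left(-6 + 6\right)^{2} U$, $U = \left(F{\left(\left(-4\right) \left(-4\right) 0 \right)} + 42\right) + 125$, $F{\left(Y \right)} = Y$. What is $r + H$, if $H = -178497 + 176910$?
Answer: $-1587$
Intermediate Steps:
$H = -1587$
$U = 167$ ($U = \left(\left(-4\right) \left(-4\right) 0 + 42\right) + 125 = \left(16 \cdot 0 + 42\right) + 125 = \left(0 + 42\right) + 125 = 42 + 125 = 167$)
$r = 0$ ($r = \left(-6 + 6\right)^{2} \cdot 167 = 0^{2} \cdot 167 = 0 \cdot 167 = 0$)
$r + H = 0 - 1587 = -1587$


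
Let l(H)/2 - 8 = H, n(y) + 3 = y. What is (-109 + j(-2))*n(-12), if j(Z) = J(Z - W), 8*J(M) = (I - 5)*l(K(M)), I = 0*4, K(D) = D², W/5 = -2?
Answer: 2985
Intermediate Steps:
W = -10 (W = 5*(-2) = -10)
n(y) = -3 + y
I = 0
l(H) = 16 + 2*H
J(M) = -10 - 5*M²/4 (J(M) = ((0 - 5)*(16 + 2*M²))/8 = (-5*(16 + 2*M²))/8 = (-80 - 10*M²)/8 = -10 - 5*M²/4)
j(Z) = -10 - 5*(10 + Z)²/4 (j(Z) = -10 - 5*(Z - 1*(-10))²/4 = -10 - 5*(Z + 10)²/4 = -10 - 5*(10 + Z)²/4)
(-109 + j(-2))*n(-12) = (-109 + (-10 - 5*(10 - 2)²/4))*(-3 - 12) = (-109 + (-10 - 5/4*8²))*(-15) = (-109 + (-10 - 5/4*64))*(-15) = (-109 + (-10 - 80))*(-15) = (-109 - 90)*(-15) = -199*(-15) = 2985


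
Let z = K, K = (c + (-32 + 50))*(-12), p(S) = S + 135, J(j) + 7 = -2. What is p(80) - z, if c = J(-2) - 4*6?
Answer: 35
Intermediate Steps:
J(j) = -9 (J(j) = -7 - 2 = -9)
c = -33 (c = -9 - 4*6 = -9 - 24 = -33)
p(S) = 135 + S
K = 180 (K = (-33 + (-32 + 50))*(-12) = (-33 + 18)*(-12) = -15*(-12) = 180)
z = 180
p(80) - z = (135 + 80) - 1*180 = 215 - 180 = 35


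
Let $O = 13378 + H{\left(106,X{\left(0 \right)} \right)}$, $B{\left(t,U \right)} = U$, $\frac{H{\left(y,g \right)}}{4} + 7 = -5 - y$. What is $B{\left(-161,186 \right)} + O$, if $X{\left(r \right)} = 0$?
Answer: $13092$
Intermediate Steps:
$H{\left(y,g \right)} = -48 - 4 y$ ($H{\left(y,g \right)} = -28 + 4 \left(-5 - y\right) = -28 - \left(20 + 4 y\right) = -48 - 4 y$)
$O = 12906$ ($O = 13378 - 472 = 12906$)
$B{\left(-161,186 \right)} + O = 186 + 12906 = 13092$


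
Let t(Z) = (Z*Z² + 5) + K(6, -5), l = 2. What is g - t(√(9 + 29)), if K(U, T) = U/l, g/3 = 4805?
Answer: 14407 - 38*√38 ≈ 14173.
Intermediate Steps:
g = 14415 (g = 3*4805 = 14415)
K(U, T) = U/2
t(Z) = 8 + Z³ (t(Z) = (Z*Z² + 5) + (½)*6 = (Z³ + 5) + 3 = (5 + Z³) + 3 = 8 + Z³)
g - t(√(9 + 29)) = 14415 - (8 + (√(9 + 29))³) = 14415 - (8 + (√38)³) = 14415 - (8 + 38*√38) = 14415 + (-8 - 38*√38) = 14407 - 38*√38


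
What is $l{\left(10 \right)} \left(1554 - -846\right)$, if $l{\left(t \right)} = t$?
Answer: $24000$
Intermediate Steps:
$l{\left(10 \right)} \left(1554 - -846\right) = 10 \left(1554 - -846\right) = 10 \left(1554 + 846\right) = 10 \cdot 2400 = 24000$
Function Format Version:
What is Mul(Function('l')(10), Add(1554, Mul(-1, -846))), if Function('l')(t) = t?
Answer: 24000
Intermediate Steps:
Mul(Function('l')(10), Add(1554, Mul(-1, -846))) = Mul(10, Add(1554, Mul(-1, -846))) = Mul(10, Add(1554, 846)) = Mul(10, 2400) = 24000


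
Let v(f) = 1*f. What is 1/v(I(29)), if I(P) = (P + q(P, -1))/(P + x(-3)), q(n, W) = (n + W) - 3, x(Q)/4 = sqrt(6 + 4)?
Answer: 29/54 + 2*sqrt(10)/27 ≈ 0.77128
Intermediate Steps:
x(Q) = 4*sqrt(10) (x(Q) = 4*sqrt(6 + 4) = 4*sqrt(10))
q(n, W) = -3 + W + n (q(n, W) = (W + n) - 3 = -3 + W + n)
I(P) = (-4 + 2*P)/(P + 4*sqrt(10)) (I(P) = (P + (-3 - 1 + P))/(P + 4*sqrt(10)) = (P + (-4 + P))/(P + 4*sqrt(10)) = (-4 + 2*P)/(P + 4*sqrt(10)))
v(f) = f
1/v(I(29)) = 1/(2*(-2 + 29)/(29 + 4*sqrt(10))) = 1/(2*27/(29 + 4*sqrt(10))) = 1/(54/(29 + 4*sqrt(10))) = 29/54 + 2*sqrt(10)/27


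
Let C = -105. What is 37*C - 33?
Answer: -3918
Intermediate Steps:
37*C - 33 = 37*(-105) - 33 = -3885 - 33 = -3918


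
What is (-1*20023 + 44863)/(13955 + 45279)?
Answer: 12420/29617 ≈ 0.41935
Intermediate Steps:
(-1*20023 + 44863)/(13955 + 45279) = (-20023 + 44863)/59234 = 24840*(1/59234) = 12420/29617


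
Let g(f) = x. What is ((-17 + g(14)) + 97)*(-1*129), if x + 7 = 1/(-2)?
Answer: -18705/2 ≈ -9352.5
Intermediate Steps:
x = -15/2 (x = -7 + 1/(-2) = -7 - ½ = -15/2 ≈ -7.5000)
g(f) = -15/2
((-17 + g(14)) + 97)*(-1*129) = ((-17 - 15/2) + 97)*(-1*129) = (-49/2 + 97)*(-129) = (145/2)*(-129) = -18705/2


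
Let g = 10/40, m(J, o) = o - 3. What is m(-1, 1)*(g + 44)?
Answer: -177/2 ≈ -88.500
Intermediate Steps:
m(J, o) = -3 + o
g = 1/4 (g = 10*(1/40) = 1/4 ≈ 0.25000)
m(-1, 1)*(g + 44) = (-3 + 1)*(1/4 + 44) = -2*177/4 = -177/2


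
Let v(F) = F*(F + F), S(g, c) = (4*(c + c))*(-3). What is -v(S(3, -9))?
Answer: -93312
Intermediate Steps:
S(g, c) = -24*c (S(g, c) = (4*(2*c))*(-3) = (8*c)*(-3) = -24*c)
v(F) = 2*F² (v(F) = F*(2*F) = 2*F²)
-v(S(3, -9)) = -2*(-24*(-9))² = -2*216² = -2*46656 = -1*93312 = -93312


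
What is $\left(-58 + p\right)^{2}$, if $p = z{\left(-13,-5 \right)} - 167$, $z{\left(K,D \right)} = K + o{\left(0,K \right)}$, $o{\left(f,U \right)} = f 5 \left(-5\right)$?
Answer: $56644$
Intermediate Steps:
$o{\left(f,U \right)} = - 25 f$ ($o{\left(f,U \right)} = 5 f \left(-5\right) = - 25 f$)
$z{\left(K,D \right)} = K$ ($z{\left(K,D \right)} = K - 0 = K + 0 = K$)
$p = -180$ ($p = -13 - 167 = -180$)
$\left(-58 + p\right)^{2} = \left(-58 - 180\right)^{2} = \left(-238\right)^{2} = 56644$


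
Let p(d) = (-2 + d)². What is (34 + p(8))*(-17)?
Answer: -1190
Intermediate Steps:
(34 + p(8))*(-17) = (34 + (-2 + 8)²)*(-17) = (34 + 6²)*(-17) = (34 + 36)*(-17) = 70*(-17) = -1190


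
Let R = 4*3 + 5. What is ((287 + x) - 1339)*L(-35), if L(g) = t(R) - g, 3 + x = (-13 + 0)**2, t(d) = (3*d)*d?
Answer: -799172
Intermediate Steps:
R = 17 (R = 12 + 5 = 17)
t(d) = 3*d**2
x = 166 (x = -3 + (-13 + 0)**2 = -3 + (-13)**2 = -3 + 169 = 166)
L(g) = 867 - g (L(g) = 3*17**2 - g = 3*289 - g = 867 - g)
((287 + x) - 1339)*L(-35) = ((287 + 166) - 1339)*(867 - 1*(-35)) = (453 - 1339)*(867 + 35) = -886*902 = -799172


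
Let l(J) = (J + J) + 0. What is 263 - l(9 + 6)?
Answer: 233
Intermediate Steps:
l(J) = 2*J (l(J) = 2*J + 0 = 2*J)
263 - l(9 + 6) = 263 - 2*(9 + 6) = 263 - 2*15 = 263 - 1*30 = 263 - 30 = 233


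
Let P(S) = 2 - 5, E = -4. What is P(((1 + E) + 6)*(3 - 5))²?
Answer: 9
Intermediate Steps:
P(S) = -3
P(((1 + E) + 6)*(3 - 5))² = (-3)² = 9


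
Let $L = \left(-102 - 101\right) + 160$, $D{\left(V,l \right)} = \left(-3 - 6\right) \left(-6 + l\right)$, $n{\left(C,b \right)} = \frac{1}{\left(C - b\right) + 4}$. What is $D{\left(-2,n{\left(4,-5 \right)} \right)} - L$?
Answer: $\frac{1252}{13} \approx 96.308$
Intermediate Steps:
$n{\left(C,b \right)} = \frac{1}{4 + C - b}$
$D{\left(V,l \right)} = 54 - 9 l$ ($D{\left(V,l \right)} = - 9 \left(-6 + l\right) = 54 - 9 l$)
$L = -43$ ($L = -203 + 160 = -43$)
$D{\left(-2,n{\left(4,-5 \right)} \right)} - L = \left(54 - \frac{9}{4 + 4 - -5}\right) - -43 = \left(54 - \frac{9}{4 + 4 + 5}\right) + 43 = \left(54 - \frac{9}{13}\right) + 43 = \frac{693}{13} + 43 = \frac{1252}{13}$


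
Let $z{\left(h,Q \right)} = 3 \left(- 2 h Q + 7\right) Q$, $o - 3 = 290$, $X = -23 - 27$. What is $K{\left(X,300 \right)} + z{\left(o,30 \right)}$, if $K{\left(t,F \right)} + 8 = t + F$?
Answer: $-1581328$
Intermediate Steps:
$X = -50$
$o = 293$ ($o = 3 + 290 = 293$)
$K{\left(t,F \right)} = -8 + F + t$ ($K{\left(t,F \right)} = -8 + \left(t + F\right) = -8 + \left(F + t\right) = -8 + F + t$)
$z{\left(h,Q \right)} = Q \left(21 - 6 Q h\right)$ ($z{\left(h,Q \right)} = 3 \left(- 2 Q h + 7\right) Q = 3 \left(7 - 2 Q h\right) Q = \left(21 - 6 Q h\right) Q = Q \left(21 - 6 Q h\right)$)
$K{\left(X,300 \right)} + z{\left(o,30 \right)} = \left(-8 + 300 - 50\right) + 3 \cdot 30 \left(7 - 60 \cdot 293\right) = 242 + 3 \cdot 30 \left(7 - 17580\right) = 242 + 3 \cdot 30 \left(-17573\right) = 242 - 1581570 = -1581328$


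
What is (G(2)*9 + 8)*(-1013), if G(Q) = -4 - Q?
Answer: 46598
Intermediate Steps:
(G(2)*9 + 8)*(-1013) = ((-4 - 1*2)*9 + 8)*(-1013) = ((-4 - 2)*9 + 8)*(-1013) = (-6*9 + 8)*(-1013) = (-54 + 8)*(-1013) = -46*(-1013) = 46598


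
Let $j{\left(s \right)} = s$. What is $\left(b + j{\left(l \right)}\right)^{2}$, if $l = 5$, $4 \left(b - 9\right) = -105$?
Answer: $\frac{2401}{16} \approx 150.06$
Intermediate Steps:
$b = - \frac{69}{4}$ ($b = 9 + \frac{1}{4} \left(-105\right) = 9 - \frac{105}{4} = - \frac{69}{4} \approx -17.25$)
$\left(b + j{\left(l \right)}\right)^{2} = \left(- \frac{69}{4} + 5\right)^{2} = \left(- \frac{49}{4}\right)^{2} = \frac{2401}{16}$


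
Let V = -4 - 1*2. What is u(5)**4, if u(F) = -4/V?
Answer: 16/81 ≈ 0.19753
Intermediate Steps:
V = -6 (V = -4 - 2 = -6)
u(F) = 2/3 (u(F) = -4/(-6) = -4*(-1/6) = 2/3)
u(5)**4 = (2/3)**4 = 16/81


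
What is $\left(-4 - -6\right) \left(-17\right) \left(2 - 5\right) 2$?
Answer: $204$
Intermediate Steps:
$\left(-4 - -6\right) \left(-17\right) \left(2 - 5\right) 2 = \left(-4 + 6\right) \left(-17\right) \left(\left(-3\right) 2\right) = 2 \left(-17\right) \left(-6\right) = \left(-34\right) \left(-6\right) = 204$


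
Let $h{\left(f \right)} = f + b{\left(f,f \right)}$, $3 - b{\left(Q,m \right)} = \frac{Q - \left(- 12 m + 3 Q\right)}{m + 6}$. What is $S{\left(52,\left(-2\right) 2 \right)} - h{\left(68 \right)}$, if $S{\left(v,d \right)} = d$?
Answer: $- \frac{2435}{37} \approx -65.811$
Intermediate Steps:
$b{\left(Q,m \right)} = 3 - \frac{- 2 Q + 12 m}{6 + m}$ ($b{\left(Q,m \right)} = 3 - \frac{Q - \left(- 12 m + 3 Q\right)}{m + 6} = 3 - \frac{- 2 Q + 12 m}{6 + m}$)
$h{\left(f \right)} = f + \frac{18 - 7 f}{6 + f}$ ($h{\left(f \right)} = f + \frac{18 - 9 f + 2 f}{6 + f} = f + \frac{18 - 7 f}{6 + f}$)
$S{\left(52,\left(-2\right) 2 \right)} - h{\left(68 \right)} = \left(-2\right) 2 - \frac{18 + 68^{2} - 68}{6 + 68} = -4 - \frac{18 + 4624 - 68}{74} = -4 - \frac{1}{74} \cdot 4574 = -4 - \frac{2287}{37} = - \frac{2435}{37}$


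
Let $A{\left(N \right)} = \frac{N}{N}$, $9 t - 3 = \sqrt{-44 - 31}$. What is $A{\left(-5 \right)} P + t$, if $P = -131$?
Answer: $- \frac{392}{3} + \frac{5 i \sqrt{3}}{9} \approx -130.67 + 0.96225 i$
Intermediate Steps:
$t = \frac{1}{3} + \frac{5 i \sqrt{3}}{9}$ ($t = \frac{1}{3} + \frac{\sqrt{-44 - 31}}{9} = \frac{1}{3} + \frac{\sqrt{-75}}{9} = \frac{1}{3} + \frac{5 i \sqrt{3}}{9} \approx 0.33333 + 0.96225 i$)
$A{\left(N \right)} = 1$
$A{\left(-5 \right)} P + t = 1 \left(-131\right) + \left(\frac{1}{3} + \frac{5 i \sqrt{3}}{9}\right) = -131 + \left(\frac{1}{3} + \frac{5 i \sqrt{3}}{9}\right) = - \frac{392}{3} + \frac{5 i \sqrt{3}}{9}$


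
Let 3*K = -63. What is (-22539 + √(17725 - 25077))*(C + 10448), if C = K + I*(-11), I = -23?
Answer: -240716520 + 21360*I*√1838 ≈ -2.4072e+8 + 9.1574e+5*I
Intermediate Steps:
K = -21 (K = (⅓)*(-63) = -21)
C = 232 (C = -21 - 23*(-11) = -21 + 253 = 232)
(-22539 + √(17725 - 25077))*(C + 10448) = (-22539 + √(17725 - 25077))*(232 + 10448) = (-22539 + √(-7352))*10680 = (-22539 + 2*I*√1838)*10680 = -240716520 + 21360*I*√1838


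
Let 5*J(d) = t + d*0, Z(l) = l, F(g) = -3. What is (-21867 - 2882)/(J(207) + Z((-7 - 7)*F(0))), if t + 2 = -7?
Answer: -123745/201 ≈ -615.65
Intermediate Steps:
t = -9 (t = -2 - 7 = -9)
J(d) = -9/5 (J(d) = (-9 + d*0)/5 = (-9 + 0)/5 = (⅕)*(-9) = -9/5)
(-21867 - 2882)/(J(207) + Z((-7 - 7)*F(0))) = (-21867 - 2882)/(-9/5 + (-7 - 7)*(-3)) = -24749/(-9/5 - 14*(-3)) = -24749/(-9/5 + 42) = -24749/201/5 = -24749*5/201 = -123745/201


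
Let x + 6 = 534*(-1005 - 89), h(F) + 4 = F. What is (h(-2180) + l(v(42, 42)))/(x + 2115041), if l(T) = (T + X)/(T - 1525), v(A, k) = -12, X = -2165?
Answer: -3354631/2352899543 ≈ -0.0014257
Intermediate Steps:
h(F) = -4 + F
l(T) = (-2165 + T)/(-1525 + T) (l(T) = (T - 2165)/(T - 1525) = (-2165 + T)/(-1525 + T))
x = -584202 (x = -6 + 534*(-1005 - 89) = -6 + 534*(-1094) = -6 - 584196 = -584202)
(h(-2180) + l(v(42, 42)))/(x + 2115041) = ((-4 - 2180) + (-2165 - 12)/(-1525 - 12))/(-584202 + 2115041) = (-2184 - 2177/(-1537))/1530839 = (-2184 - 1/1537*(-2177))*(1/1530839) = (-2184 + 2177/1537)*(1/1530839) = -3354631/1537*1/1530839 = -3354631/2352899543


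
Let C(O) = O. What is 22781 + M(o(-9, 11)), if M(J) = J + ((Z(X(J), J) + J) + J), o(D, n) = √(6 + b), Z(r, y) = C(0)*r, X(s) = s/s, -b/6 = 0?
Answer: 22781 + 3*√6 ≈ 22788.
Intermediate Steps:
b = 0 (b = -6*0 = 0)
X(s) = 1
Z(r, y) = 0 (Z(r, y) = 0*r = 0)
o(D, n) = √6 (o(D, n) = √(6 + 0) = √6)
M(J) = 3*J (M(J) = J + ((0 + J) + J) = J + (J + J) = J + 2*J = 3*J)
22781 + M(o(-9, 11)) = 22781 + 3*√6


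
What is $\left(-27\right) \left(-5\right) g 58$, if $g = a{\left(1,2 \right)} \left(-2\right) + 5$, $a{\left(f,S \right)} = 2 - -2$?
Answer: $-23490$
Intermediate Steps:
$a{\left(f,S \right)} = 4$ ($a{\left(f,S \right)} = 2 + 2 = 4$)
$g = -3$ ($g = 4 \left(-2\right) + 5 = -8 + 5 = -3$)
$\left(-27\right) \left(-5\right) g 58 = \left(-27\right) \left(-5\right) \left(-3\right) 58 = 135 \left(-3\right) 58 = \left(-405\right) 58 = -23490$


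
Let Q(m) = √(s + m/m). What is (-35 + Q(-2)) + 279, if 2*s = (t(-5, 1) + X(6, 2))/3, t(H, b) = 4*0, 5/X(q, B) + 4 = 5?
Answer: 244 + √66/6 ≈ 245.35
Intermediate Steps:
X(q, B) = 5 (X(q, B) = 5/(-4 + 5) = 5/1 = 5*1 = 5)
t(H, b) = 0
s = ⅚ (s = ((0 + 5)/3)/2 = ((⅓)*5)/2 = (½)*(5/3) = ⅚ ≈ 0.83333)
Q(m) = √66/6 (Q(m) = √(⅚ + m/m) = √(⅚ + 1) = √(11/6) = √66/6)
(-35 + Q(-2)) + 279 = (-35 + √66/6) + 279 = 244 + √66/6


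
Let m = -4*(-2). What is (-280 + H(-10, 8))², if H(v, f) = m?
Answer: 73984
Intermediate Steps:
m = 8
H(v, f) = 8
(-280 + H(-10, 8))² = (-280 + 8)² = (-272)² = 73984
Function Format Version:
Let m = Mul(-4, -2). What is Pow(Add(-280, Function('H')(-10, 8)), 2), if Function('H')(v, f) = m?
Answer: 73984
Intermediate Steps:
m = 8
Function('H')(v, f) = 8
Pow(Add(-280, Function('H')(-10, 8)), 2) = Pow(Add(-280, 8), 2) = Pow(-272, 2) = 73984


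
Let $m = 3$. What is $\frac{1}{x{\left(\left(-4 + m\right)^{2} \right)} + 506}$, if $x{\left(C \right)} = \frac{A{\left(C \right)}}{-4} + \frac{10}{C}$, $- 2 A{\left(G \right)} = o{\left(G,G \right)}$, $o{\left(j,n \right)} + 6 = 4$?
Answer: $\frac{4}{2063} \approx 0.0019389$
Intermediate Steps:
$o{\left(j,n \right)} = -2$ ($o{\left(j,n \right)} = -6 + 4 = -2$)
$A{\left(G \right)} = 1$ ($A{\left(G \right)} = \left(- \frac{1}{2}\right) \left(-2\right) = 1$)
$x{\left(C \right)} = - \frac{1}{4} + \frac{10}{C}$ ($x{\left(C \right)} = 1 \frac{1}{-4} + \frac{10}{C} = 1 \left(- \frac{1}{4}\right) + \frac{10}{C} = - \frac{1}{4} + \frac{10}{C}$)
$\frac{1}{x{\left(\left(-4 + m\right)^{2} \right)} + 506} = \frac{1}{\frac{40 - \left(-4 + 3\right)^{2}}{4 \left(-4 + 3\right)^{2}} + 506} = \frac{1}{\frac{40 - \left(-1\right)^{2}}{4 \left(-1\right)^{2}} + 506} = \frac{1}{\frac{40 - 1}{4 \cdot 1} + 506} = \frac{1}{\frac{1}{4} \cdot 1 \left(40 - 1\right) + 506} = \frac{1}{\frac{1}{4} \cdot 1 \cdot 39 + 506} = \frac{1}{\frac{39}{4} + 506} = \frac{1}{\frac{2063}{4}} = \frac{4}{2063}$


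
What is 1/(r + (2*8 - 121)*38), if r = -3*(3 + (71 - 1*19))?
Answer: -1/4155 ≈ -0.00024067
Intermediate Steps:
r = -165 (r = -3*(3 + (71 - 19)) = -3*(3 + 52) = -3*55 = -165)
1/(r + (2*8 - 121)*38) = 1/(-165 + (2*8 - 121)*38) = 1/(-165 + (16 - 121)*38) = 1/(-165 - 105*38) = 1/(-165 - 3990) = 1/(-4155) = -1/4155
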